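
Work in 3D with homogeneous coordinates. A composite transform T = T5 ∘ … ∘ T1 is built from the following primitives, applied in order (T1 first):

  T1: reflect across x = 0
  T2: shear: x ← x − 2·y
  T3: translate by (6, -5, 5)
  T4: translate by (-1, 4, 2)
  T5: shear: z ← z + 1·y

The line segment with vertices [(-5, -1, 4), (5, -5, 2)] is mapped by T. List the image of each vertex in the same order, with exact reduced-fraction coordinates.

T1 reflect across x = 0: (-5, -1, 4) → (5, -1, 4); (5, -5, 2) → (-5, -5, 2)
T2 shear: x ← x − 2·y: (5, -1, 4) → (7, -1, 4); (-5, -5, 2) → (5, -5, 2)
T3 translate by (6, -5, 5): (7, -1, 4) → (13, -6, 9); (5, -5, 2) → (11, -10, 7)
T4 translate by (-1, 4, 2): (13, -6, 9) → (12, -2, 11); (11, -10, 7) → (10, -6, 9)
T5 shear: z ← z + 1·y: (12, -2, 11) → (12, -2, 9); (10, -6, 9) → (10, -6, 3)

image vertices: (12, -2, 9), (10, -6, 3)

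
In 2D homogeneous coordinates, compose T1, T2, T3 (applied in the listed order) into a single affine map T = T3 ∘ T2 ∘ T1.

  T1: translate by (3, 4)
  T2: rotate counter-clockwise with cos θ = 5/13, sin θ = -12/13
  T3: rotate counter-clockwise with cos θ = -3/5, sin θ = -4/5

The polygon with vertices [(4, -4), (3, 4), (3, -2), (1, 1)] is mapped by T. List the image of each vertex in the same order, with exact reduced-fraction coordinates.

T1 translate by (3, 4): (4, -4) → (7, 0); (3, 4) → (6, 8); (3, -2) → (6, 2); (1, 1) → (4, 5)
T2 rotate counter-clockwise with cos θ = 5/13, sin θ = -12/13: (7, 0) → (35/13, -84/13); (6, 8) → (126/13, -32/13); (6, 2) → (54/13, -62/13); (4, 5) → (80/13, -23/13)
T3 rotate counter-clockwise with cos θ = -3/5, sin θ = -4/5: (35/13, -84/13) → (-441/65, 112/65); (126/13, -32/13) → (-506/65, -408/65); (54/13, -62/13) → (-82/13, -6/13); (80/13, -23/13) → (-332/65, -251/65)

image vertices: (-441/65, 112/65), (-506/65, -408/65), (-82/13, -6/13), (-332/65, -251/65)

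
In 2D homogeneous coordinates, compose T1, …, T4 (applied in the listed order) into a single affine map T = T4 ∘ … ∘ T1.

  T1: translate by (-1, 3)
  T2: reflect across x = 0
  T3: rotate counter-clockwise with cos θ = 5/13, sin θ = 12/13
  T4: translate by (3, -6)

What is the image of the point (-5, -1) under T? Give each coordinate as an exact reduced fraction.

T(p) = (45/13, 4/13)

T1 translate by (-1, 3): (-5, -1) → (-6, 2)
T2 reflect across x = 0: (-6, 2) → (6, 2)
T3 rotate counter-clockwise with cos θ = 5/13, sin θ = 12/13: (6, 2) → (6/13, 82/13)
T4 translate by (3, -6): (6/13, 82/13) → (45/13, 4/13)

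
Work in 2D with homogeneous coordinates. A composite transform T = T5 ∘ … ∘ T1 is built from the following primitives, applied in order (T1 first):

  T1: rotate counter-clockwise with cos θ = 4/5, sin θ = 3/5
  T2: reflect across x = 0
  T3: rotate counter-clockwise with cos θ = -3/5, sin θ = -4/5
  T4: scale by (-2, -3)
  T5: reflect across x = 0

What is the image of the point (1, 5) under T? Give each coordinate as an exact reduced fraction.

T1 rotate counter-clockwise with cos θ = 4/5, sin θ = 3/5: (1, 5) → (-11/5, 23/5)
T2 reflect across x = 0: (-11/5, 23/5) → (11/5, 23/5)
T3 rotate counter-clockwise with cos θ = -3/5, sin θ = -4/5: (11/5, 23/5) → (59/25, -113/25)
T4 scale by (-2, -3): (59/25, -113/25) → (-118/25, 339/25)
T5 reflect across x = 0: (-118/25, 339/25) → (118/25, 339/25)

T(p) = (118/25, 339/25)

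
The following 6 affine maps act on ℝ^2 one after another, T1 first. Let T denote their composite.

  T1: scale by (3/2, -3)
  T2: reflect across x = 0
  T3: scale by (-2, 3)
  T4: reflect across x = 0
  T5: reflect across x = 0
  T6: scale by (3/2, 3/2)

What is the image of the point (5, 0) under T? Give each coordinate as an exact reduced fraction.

T(p) = (45/2, 0)

T1 scale by (3/2, -3): (5, 0) → (15/2, 0)
T2 reflect across x = 0: (15/2, 0) → (-15/2, 0)
T3 scale by (-2, 3): (-15/2, 0) → (15, 0)
T4 reflect across x = 0: (15, 0) → (-15, 0)
T5 reflect across x = 0: (-15, 0) → (15, 0)
T6 scale by (3/2, 3/2): (15, 0) → (45/2, 0)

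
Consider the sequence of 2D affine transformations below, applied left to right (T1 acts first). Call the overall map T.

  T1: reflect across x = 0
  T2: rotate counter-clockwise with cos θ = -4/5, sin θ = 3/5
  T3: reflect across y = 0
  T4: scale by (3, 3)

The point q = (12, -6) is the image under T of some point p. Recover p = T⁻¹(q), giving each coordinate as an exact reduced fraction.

p = (2, -4)

T1 = [-1 0 0; 0 1 0; 0 0 1]
T2·T1 = [4/5 -3/5 0; -3/5 -4/5 0; 0 0 1]
T3·…·T1 = [4/5 -3/5 0; 3/5 4/5 0; 0 0 1]
T4·…·T1 = [12/5 -9/5 0; 9/5 12/5 0; 0 0 1]
det M = 9; M⁻¹ = [4/15 1/5 0; -1/5 4/15 0; 0 0 1]
M⁻¹ · (12, -6)ᵀ = (2, -4)ᵀ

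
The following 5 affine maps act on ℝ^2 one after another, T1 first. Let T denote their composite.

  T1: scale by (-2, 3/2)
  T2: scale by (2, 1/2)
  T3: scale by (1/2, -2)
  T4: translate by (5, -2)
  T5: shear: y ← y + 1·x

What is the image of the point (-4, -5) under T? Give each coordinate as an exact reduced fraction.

T(p) = (13, 37/2)

T1 scale by (-2, 3/2): (-4, -5) → (8, -15/2)
T2 scale by (2, 1/2): (8, -15/2) → (16, -15/4)
T3 scale by (1/2, -2): (16, -15/4) → (8, 15/2)
T4 translate by (5, -2): (8, 15/2) → (13, 11/2)
T5 shear: y ← y + 1·x: (13, 11/2) → (13, 37/2)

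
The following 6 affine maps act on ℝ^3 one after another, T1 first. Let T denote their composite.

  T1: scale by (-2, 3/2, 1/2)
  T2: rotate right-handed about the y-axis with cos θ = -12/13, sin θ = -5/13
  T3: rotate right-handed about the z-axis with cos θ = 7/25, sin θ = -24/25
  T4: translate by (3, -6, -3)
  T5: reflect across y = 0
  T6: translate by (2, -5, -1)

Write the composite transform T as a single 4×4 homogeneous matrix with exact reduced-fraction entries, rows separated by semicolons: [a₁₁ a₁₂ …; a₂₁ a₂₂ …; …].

T = [168/325 36/25 -7/130 5; 576/325 -21/50 -12/65 1; -10/13 0 -6/13 -4; 0 0 0 1]

T1 = [-2 0 0 0; 0 3/2 0 0; 0 0 1/2 0; 0 0 0 1]
T2·T1 = [24/13 0 -5/26 0; 0 3/2 0 0; -10/13 0 -6/13 0; 0 0 0 1]
T3·…·T1 = [168/325 36/25 -7/130 0; -576/325 21/50 12/65 0; -10/13 0 -6/13 0; 0 0 0 1]
T4·…·T1 = [168/325 36/25 -7/130 3; -576/325 21/50 12/65 -6; -10/13 0 -6/13 -3; 0 0 0 1]
T5·…·T1 = [168/325 36/25 -7/130 3; 576/325 -21/50 -12/65 6; -10/13 0 -6/13 -3; 0 0 0 1]
T6·…·T1 = [168/325 36/25 -7/130 5; 576/325 -21/50 -12/65 1; -10/13 0 -6/13 -4; 0 0 0 1]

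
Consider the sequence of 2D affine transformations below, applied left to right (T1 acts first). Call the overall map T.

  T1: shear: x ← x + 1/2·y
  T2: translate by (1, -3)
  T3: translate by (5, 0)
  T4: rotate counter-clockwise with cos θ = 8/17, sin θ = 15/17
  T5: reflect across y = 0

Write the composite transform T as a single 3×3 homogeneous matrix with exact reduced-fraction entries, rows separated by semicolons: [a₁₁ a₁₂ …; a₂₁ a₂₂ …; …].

T = [8/17 -11/17 93/17; -15/17 -31/34 -66/17; 0 0 1]

T1 = [1 1/2 0; 0 1 0; 0 0 1]
T2·T1 = [1 1/2 1; 0 1 -3; 0 0 1]
T3·…·T1 = [1 1/2 6; 0 1 -3; 0 0 1]
T4·…·T1 = [8/17 -11/17 93/17; 15/17 31/34 66/17; 0 0 1]
T5·…·T1 = [8/17 -11/17 93/17; -15/17 -31/34 -66/17; 0 0 1]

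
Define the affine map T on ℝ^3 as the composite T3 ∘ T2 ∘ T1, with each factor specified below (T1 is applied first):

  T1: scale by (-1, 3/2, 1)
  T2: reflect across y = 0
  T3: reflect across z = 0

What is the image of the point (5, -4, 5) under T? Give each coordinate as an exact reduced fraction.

T1 scale by (-1, 3/2, 1): (5, -4, 5) → (-5, -6, 5)
T2 reflect across y = 0: (-5, -6, 5) → (-5, 6, 5)
T3 reflect across z = 0: (-5, 6, 5) → (-5, 6, -5)

T(p) = (-5, 6, -5)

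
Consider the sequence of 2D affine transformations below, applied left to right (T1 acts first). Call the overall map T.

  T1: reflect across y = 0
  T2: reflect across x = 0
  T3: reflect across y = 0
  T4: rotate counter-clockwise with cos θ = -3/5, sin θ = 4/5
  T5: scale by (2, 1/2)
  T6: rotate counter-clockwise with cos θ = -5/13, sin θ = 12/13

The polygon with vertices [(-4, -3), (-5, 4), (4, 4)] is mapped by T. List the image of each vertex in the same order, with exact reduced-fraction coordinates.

image vertices: (-30/13, -25/26), (262/65, -764/65), (16/5, -2/5)

T1 reflect across y = 0: (-4, -3) → (-4, 3); (-5, 4) → (-5, -4); (4, 4) → (4, -4)
T2 reflect across x = 0: (-4, 3) → (4, 3); (-5, -4) → (5, -4); (4, -4) → (-4, -4)
T3 reflect across y = 0: (4, 3) → (4, -3); (5, -4) → (5, 4); (-4, -4) → (-4, 4)
T4 rotate counter-clockwise with cos θ = -3/5, sin θ = 4/5: (4, -3) → (0, 5); (5, 4) → (-31/5, 8/5); (-4, 4) → (-4/5, -28/5)
T5 scale by (2, 1/2): (0, 5) → (0, 5/2); (-31/5, 8/5) → (-62/5, 4/5); (-4/5, -28/5) → (-8/5, -14/5)
T6 rotate counter-clockwise with cos θ = -5/13, sin θ = 12/13: (0, 5/2) → (-30/13, -25/26); (-62/5, 4/5) → (262/65, -764/65); (-8/5, -14/5) → (16/5, -2/5)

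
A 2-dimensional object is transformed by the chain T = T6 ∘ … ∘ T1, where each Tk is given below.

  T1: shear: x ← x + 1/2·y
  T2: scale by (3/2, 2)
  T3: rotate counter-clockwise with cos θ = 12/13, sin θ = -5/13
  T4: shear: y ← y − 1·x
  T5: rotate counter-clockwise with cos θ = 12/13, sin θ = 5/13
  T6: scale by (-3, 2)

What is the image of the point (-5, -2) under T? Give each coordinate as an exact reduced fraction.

T1 shear: x ← x + 1/2·y: (-5, -2) → (-6, -2)
T2 scale by (3/2, 2): (-6, -2) → (-9, -4)
T3 rotate counter-clockwise with cos θ = 12/13, sin θ = -5/13: (-9, -4) → (-128/13, -3/13)
T4 shear: y ← y − 1·x: (-128/13, -3/13) → (-128/13, 125/13)
T5 rotate counter-clockwise with cos θ = 12/13, sin θ = 5/13: (-128/13, 125/13) → (-2161/169, 860/169)
T6 scale by (-3, 2): (-2161/169, 860/169) → (6483/169, 1720/169)

T(p) = (6483/169, 1720/169)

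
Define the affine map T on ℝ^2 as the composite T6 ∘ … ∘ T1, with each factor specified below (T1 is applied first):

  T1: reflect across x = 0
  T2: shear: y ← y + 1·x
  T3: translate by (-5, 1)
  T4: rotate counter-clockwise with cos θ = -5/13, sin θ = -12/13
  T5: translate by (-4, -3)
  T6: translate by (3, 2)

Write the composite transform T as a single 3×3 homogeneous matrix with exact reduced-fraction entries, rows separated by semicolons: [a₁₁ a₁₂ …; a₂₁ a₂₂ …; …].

T = [-7/13 12/13 24/13; 17/13 -5/13 42/13; 0 0 1]

T1 = [-1 0 0; 0 1 0; 0 0 1]
T2·T1 = [-1 0 0; -1 1 0; 0 0 1]
T3·…·T1 = [-1 0 -5; -1 1 1; 0 0 1]
T4·…·T1 = [-7/13 12/13 37/13; 17/13 -5/13 55/13; 0 0 1]
T5·…·T1 = [-7/13 12/13 -15/13; 17/13 -5/13 16/13; 0 0 1]
T6·…·T1 = [-7/13 12/13 24/13; 17/13 -5/13 42/13; 0 0 1]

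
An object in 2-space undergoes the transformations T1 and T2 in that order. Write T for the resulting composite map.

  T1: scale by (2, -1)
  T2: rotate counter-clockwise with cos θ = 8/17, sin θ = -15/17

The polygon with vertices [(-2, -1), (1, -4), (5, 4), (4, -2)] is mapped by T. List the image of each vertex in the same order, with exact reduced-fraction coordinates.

T1 scale by (2, -1): (-2, -1) → (-4, 1); (1, -4) → (2, 4); (5, 4) → (10, -4); (4, -2) → (8, 2)
T2 rotate counter-clockwise with cos θ = 8/17, sin θ = -15/17: (-4, 1) → (-1, 4); (2, 4) → (76/17, 2/17); (10, -4) → (20/17, -182/17); (8, 2) → (94/17, -104/17)

image vertices: (-1, 4), (76/17, 2/17), (20/17, -182/17), (94/17, -104/17)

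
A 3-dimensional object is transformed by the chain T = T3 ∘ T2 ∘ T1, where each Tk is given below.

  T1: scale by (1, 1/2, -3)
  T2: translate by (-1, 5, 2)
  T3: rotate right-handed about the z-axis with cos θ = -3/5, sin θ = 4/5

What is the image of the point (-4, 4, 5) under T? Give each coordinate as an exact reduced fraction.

T(p) = (-13/5, -41/5, -13)

T1 scale by (1, 1/2, -3): (-4, 4, 5) → (-4, 2, -15)
T2 translate by (-1, 5, 2): (-4, 2, -15) → (-5, 7, -13)
T3 rotate right-handed about the z-axis with cos θ = -3/5, sin θ = 4/5: (-5, 7, -13) → (-13/5, -41/5, -13)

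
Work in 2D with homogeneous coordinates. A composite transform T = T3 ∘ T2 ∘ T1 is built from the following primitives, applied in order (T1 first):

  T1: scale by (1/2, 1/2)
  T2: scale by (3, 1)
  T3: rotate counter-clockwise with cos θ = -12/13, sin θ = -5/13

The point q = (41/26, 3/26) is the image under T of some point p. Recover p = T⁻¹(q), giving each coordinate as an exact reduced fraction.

T1 = [1/2 0 0; 0 1/2 0; 0 0 1]
T2·T1 = [3/2 0 0; 0 1/2 0; 0 0 1]
T3·…·T1 = [-18/13 5/26 0; -15/26 -6/13 0; 0 0 1]
det M = 3/4; M⁻¹ = [-8/13 -10/39 0; 10/13 -24/13 0; 0 0 1]
M⁻¹ · (41/26, 3/26)ᵀ = (-1, 1)ᵀ

p = (-1, 1)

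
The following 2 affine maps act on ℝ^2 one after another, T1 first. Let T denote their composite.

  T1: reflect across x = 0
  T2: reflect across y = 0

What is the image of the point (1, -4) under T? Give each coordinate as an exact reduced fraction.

T1 reflect across x = 0: (1, -4) → (-1, -4)
T2 reflect across y = 0: (-1, -4) → (-1, 4)

T(p) = (-1, 4)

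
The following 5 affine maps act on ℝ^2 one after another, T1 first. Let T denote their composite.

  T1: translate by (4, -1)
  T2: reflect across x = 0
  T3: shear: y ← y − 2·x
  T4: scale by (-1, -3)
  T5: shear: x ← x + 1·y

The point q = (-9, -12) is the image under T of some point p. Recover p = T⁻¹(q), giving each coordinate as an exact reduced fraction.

T1 = [1 0 4; 0 1 -1; 0 0 1]
T2·T1 = [-1 0 -4; 0 1 -1; 0 0 1]
T3·…·T1 = [-1 0 -4; 2 1 7; 0 0 1]
T4·…·T1 = [1 0 4; -6 -3 -21; 0 0 1]
T5·…·T1 = [-5 -3 -17; -6 -3 -21; 0 0 1]
det M = -3; M⁻¹ = [1 -1 -4; -2 5/3 1; 0 0 1]
M⁻¹ · (-9, -12)ᵀ = (-1, -1)ᵀ

p = (-1, -1)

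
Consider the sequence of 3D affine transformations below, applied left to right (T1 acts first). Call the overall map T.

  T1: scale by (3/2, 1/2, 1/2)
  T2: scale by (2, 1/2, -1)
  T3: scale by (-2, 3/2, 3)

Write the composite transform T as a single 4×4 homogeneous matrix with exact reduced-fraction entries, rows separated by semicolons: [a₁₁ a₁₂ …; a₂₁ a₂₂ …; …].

T1 = [3/2 0 0 0; 0 1/2 0 0; 0 0 1/2 0; 0 0 0 1]
T2·T1 = [3 0 0 0; 0 1/4 0 0; 0 0 -1/2 0; 0 0 0 1]
T3·…·T1 = [-6 0 0 0; 0 3/8 0 0; 0 0 -3/2 0; 0 0 0 1]

T = [-6 0 0 0; 0 3/8 0 0; 0 0 -3/2 0; 0 0 0 1]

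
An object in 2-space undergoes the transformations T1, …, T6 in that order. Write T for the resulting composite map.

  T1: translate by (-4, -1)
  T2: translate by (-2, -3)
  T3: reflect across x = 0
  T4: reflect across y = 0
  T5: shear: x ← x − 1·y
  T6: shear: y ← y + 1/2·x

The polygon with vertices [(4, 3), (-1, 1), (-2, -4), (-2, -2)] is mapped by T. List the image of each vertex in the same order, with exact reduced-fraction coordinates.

image vertices: (1, 3/2), (4, 5), (0, 8), (2, 7)

T1 translate by (-4, -1): (4, 3) → (0, 2); (-1, 1) → (-5, 0); (-2, -4) → (-6, -5); (-2, -2) → (-6, -3)
T2 translate by (-2, -3): (0, 2) → (-2, -1); (-5, 0) → (-7, -3); (-6, -5) → (-8, -8); (-6, -3) → (-8, -6)
T3 reflect across x = 0: (-2, -1) → (2, -1); (-7, -3) → (7, -3); (-8, -8) → (8, -8); (-8, -6) → (8, -6)
T4 reflect across y = 0: (2, -1) → (2, 1); (7, -3) → (7, 3); (8, -8) → (8, 8); (8, -6) → (8, 6)
T5 shear: x ← x − 1·y: (2, 1) → (1, 1); (7, 3) → (4, 3); (8, 8) → (0, 8); (8, 6) → (2, 6)
T6 shear: y ← y + 1/2·x: (1, 1) → (1, 3/2); (4, 3) → (4, 5); (0, 8) → (0, 8); (2, 6) → (2, 7)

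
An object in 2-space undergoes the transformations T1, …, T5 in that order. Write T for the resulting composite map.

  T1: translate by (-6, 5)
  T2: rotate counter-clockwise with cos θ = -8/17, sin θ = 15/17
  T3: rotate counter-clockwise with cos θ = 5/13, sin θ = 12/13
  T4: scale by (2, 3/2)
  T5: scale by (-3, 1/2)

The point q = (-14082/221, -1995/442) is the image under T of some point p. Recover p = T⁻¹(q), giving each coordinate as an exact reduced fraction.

p = (-4, 2)

T1 = [1 0 -6; 0 1 5; 0 0 1]
T2·T1 = [-8/17 -15/17 -27/17; 15/17 -8/17 -130/17; 0 0 1]
T3·…·T1 = [-220/221 21/221 1425/221; -21/221 -220/221 -974/221; 0 0 1]
T4·…·T1 = [-440/221 42/221 2850/221; -63/442 -330/221 -1461/221; 0 0 1]
T5·…·T1 = [1320/221 -126/221 -8550/221; -63/884 -165/221 -1461/442; 0 0 1]
det M = -9/2; M⁻¹ = [110/663 -28/221 6; -7/442 -880/663 -5; 0 0 1]
M⁻¹ · (-14082/221, -1995/442)ᵀ = (-4, 2)ᵀ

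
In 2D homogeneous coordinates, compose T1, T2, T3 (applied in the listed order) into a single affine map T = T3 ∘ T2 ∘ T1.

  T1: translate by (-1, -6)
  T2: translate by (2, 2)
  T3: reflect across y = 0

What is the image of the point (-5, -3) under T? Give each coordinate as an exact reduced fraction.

T(p) = (-4, 7)

T1 translate by (-1, -6): (-5, -3) → (-6, -9)
T2 translate by (2, 2): (-6, -9) → (-4, -7)
T3 reflect across y = 0: (-4, -7) → (-4, 7)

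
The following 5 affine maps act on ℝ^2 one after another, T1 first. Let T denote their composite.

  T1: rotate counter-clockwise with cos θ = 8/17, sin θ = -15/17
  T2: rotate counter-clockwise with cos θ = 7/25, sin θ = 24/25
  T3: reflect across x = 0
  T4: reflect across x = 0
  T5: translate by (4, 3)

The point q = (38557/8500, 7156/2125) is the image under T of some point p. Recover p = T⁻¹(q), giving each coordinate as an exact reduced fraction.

p = (3/5, 1/4)

T1 = [8/17 15/17 0; -15/17 8/17 0; 0 0 1]
T2·T1 = [416/425 -87/425 0; 87/425 416/425 0; 0 0 1]
T3·…·T1 = [-416/425 87/425 0; 87/425 416/425 0; 0 0 1]
T4·…·T1 = [416/425 -87/425 0; 87/425 416/425 0; 0 0 1]
T5·…·T1 = [416/425 -87/425 4; 87/425 416/425 3; 0 0 1]
det M = 1; M⁻¹ = [416/425 87/425 -77/17; -87/425 416/425 -36/17; 0 0 1]
M⁻¹ · (38557/8500, 7156/2125)ᵀ = (3/5, 1/4)ᵀ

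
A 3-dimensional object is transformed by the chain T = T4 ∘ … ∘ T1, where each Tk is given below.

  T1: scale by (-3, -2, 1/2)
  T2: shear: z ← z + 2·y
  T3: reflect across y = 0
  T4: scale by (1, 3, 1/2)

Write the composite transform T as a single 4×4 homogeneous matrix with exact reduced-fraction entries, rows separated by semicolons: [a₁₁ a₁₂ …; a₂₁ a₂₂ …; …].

T1 = [-3 0 0 0; 0 -2 0 0; 0 0 1/2 0; 0 0 0 1]
T2·T1 = [-3 0 0 0; 0 -2 0 0; 0 -4 1/2 0; 0 0 0 1]
T3·…·T1 = [-3 0 0 0; 0 2 0 0; 0 -4 1/2 0; 0 0 0 1]
T4·…·T1 = [-3 0 0 0; 0 6 0 0; 0 -2 1/4 0; 0 0 0 1]

T = [-3 0 0 0; 0 6 0 0; 0 -2 1/4 0; 0 0 0 1]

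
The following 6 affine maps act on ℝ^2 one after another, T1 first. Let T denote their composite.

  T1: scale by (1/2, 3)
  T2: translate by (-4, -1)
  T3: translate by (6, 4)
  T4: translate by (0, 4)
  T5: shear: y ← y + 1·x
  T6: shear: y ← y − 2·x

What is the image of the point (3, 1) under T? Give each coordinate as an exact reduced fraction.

T(p) = (7/2, 13/2)

T1 scale by (1/2, 3): (3, 1) → (3/2, 3)
T2 translate by (-4, -1): (3/2, 3) → (-5/2, 2)
T3 translate by (6, 4): (-5/2, 2) → (7/2, 6)
T4 translate by (0, 4): (7/2, 6) → (7/2, 10)
T5 shear: y ← y + 1·x: (7/2, 10) → (7/2, 27/2)
T6 shear: y ← y − 2·x: (7/2, 27/2) → (7/2, 13/2)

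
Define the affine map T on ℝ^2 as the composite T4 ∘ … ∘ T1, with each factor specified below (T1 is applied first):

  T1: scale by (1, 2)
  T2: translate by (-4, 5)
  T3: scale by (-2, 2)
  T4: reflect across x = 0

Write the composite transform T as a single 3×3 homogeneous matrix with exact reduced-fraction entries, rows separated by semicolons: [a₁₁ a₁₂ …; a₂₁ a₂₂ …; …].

T1 = [1 0 0; 0 2 0; 0 0 1]
T2·T1 = [1 0 -4; 0 2 5; 0 0 1]
T3·…·T1 = [-2 0 8; 0 4 10; 0 0 1]
T4·…·T1 = [2 0 -8; 0 4 10; 0 0 1]

T = [2 0 -8; 0 4 10; 0 0 1]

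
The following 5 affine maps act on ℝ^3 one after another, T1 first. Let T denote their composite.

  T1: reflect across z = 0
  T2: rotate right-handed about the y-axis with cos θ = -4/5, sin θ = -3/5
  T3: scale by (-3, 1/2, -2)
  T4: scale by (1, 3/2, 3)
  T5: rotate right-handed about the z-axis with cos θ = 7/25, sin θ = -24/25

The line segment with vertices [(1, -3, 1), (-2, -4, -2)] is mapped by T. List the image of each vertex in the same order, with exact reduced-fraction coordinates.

T1 reflect across z = 0: (1, -3, 1) → (1, -3, -1); (-2, -4, -2) → (-2, -4, 2)
T2 rotate right-handed about the y-axis with cos θ = -4/5, sin θ = -3/5: (1, -3, -1) → (-1/5, -3, 7/5); (-2, -4, 2) → (2/5, -4, -14/5)
T3 scale by (-3, 1/2, -2): (-1/5, -3, 7/5) → (3/5, -3/2, -14/5); (2/5, -4, -14/5) → (-6/5, -2, 28/5)
T4 scale by (1, 3/2, 3): (3/5, -3/2, -14/5) → (3/5, -9/4, -42/5); (-6/5, -2, 28/5) → (-6/5, -3, 84/5)
T5 rotate right-handed about the z-axis with cos θ = 7/25, sin θ = -24/25: (3/5, -9/4, -42/5) → (-249/125, -603/500, -42/5); (-6/5, -3, 84/5) → (-402/125, 39/125, 84/5)

image vertices: (-249/125, -603/500, -42/5), (-402/125, 39/125, 84/5)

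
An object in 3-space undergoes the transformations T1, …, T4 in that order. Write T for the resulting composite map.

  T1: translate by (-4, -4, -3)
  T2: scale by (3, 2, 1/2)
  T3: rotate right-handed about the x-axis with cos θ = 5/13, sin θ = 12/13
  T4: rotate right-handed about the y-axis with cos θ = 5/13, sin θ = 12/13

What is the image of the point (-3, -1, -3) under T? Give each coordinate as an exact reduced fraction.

T(p) = (-2985/169, -14/13, 2601/169)

T1 translate by (-4, -4, -3): (-3, -1, -3) → (-7, -5, -6)
T2 scale by (3, 2, 1/2): (-7, -5, -6) → (-21, -10, -3)
T3 rotate right-handed about the x-axis with cos θ = 5/13, sin θ = 12/13: (-21, -10, -3) → (-21, -14/13, -135/13)
T4 rotate right-handed about the y-axis with cos θ = 5/13, sin θ = 12/13: (-21, -14/13, -135/13) → (-2985/169, -14/13, 2601/169)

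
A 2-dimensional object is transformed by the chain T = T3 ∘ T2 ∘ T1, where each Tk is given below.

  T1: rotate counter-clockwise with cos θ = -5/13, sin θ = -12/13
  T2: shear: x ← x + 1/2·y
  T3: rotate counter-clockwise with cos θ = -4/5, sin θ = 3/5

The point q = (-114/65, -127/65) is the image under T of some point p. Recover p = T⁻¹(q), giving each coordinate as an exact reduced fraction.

T1 = [-5/13 12/13 0; -12/13 -5/13 0; 0 0 1]
T2·T1 = [-11/13 19/26 0; -12/13 -5/13 0; 0 0 1]
T3·…·T1 = [16/13 -23/65 0; 3/13 97/130 0; 0 0 1]
det M = 1; M⁻¹ = [97/130 23/65 0; -3/13 16/13 0; 0 0 1]
M⁻¹ · (-114/65, -127/65)ᵀ = (-2, -2)ᵀ

p = (-2, -2)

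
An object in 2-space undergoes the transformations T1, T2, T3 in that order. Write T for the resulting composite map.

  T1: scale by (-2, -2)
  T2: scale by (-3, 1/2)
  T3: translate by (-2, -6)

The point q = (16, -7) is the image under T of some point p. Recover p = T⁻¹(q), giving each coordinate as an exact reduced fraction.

p = (3, 1)

T1 = [-2 0 0; 0 -2 0; 0 0 1]
T2·T1 = [6 0 0; 0 -1 0; 0 0 1]
T3·…·T1 = [6 0 -2; 0 -1 -6; 0 0 1]
det M = -6; M⁻¹ = [1/6 0 1/3; 0 -1 -6; 0 0 1]
M⁻¹ · (16, -7)ᵀ = (3, 1)ᵀ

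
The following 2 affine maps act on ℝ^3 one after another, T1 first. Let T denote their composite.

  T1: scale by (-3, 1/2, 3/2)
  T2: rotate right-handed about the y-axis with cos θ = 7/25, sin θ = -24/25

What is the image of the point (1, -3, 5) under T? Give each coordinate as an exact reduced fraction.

T1 scale by (-3, 1/2, 3/2): (1, -3, 5) → (-3, -3/2, 15/2)
T2 rotate right-handed about the y-axis with cos θ = 7/25, sin θ = -24/25: (-3, -3/2, 15/2) → (-201/25, -3/2, -39/50)

T(p) = (-201/25, -3/2, -39/50)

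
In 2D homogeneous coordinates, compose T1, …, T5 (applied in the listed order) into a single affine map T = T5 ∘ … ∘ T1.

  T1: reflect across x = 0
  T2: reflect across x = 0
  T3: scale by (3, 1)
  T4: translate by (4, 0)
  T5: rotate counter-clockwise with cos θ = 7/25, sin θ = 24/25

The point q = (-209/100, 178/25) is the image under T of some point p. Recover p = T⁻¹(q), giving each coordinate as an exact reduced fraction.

p = (3/4, 4)

T1 = [-1 0 0; 0 1 0; 0 0 1]
T2·T1 = [1 0 0; 0 1 0; 0 0 1]
T3·…·T1 = [3 0 0; 0 1 0; 0 0 1]
T4·…·T1 = [3 0 4; 0 1 0; 0 0 1]
T5·…·T1 = [21/25 -24/25 28/25; 72/25 7/25 96/25; 0 0 1]
det M = 3; M⁻¹ = [7/75 8/25 -4/3; -24/25 7/25 0; 0 0 1]
M⁻¹ · (-209/100, 178/25)ᵀ = (3/4, 4)ᵀ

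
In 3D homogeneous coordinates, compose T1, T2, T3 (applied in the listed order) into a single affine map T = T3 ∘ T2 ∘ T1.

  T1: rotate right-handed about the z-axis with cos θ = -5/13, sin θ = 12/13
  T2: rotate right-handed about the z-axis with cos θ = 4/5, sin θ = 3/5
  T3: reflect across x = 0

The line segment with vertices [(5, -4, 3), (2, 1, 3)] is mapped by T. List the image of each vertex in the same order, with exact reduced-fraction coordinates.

T1 rotate right-handed about the z-axis with cos θ = -5/13, sin θ = 12/13: (5, -4, 3) → (23/13, 80/13, 3); (2, 1, 3) → (-22/13, 19/13, 3)
T2 rotate right-handed about the z-axis with cos θ = 4/5, sin θ = 3/5: (23/13, 80/13, 3) → (-148/65, 389/65, 3); (-22/13, 19/13, 3) → (-29/13, 2/13, 3)
T3 reflect across x = 0: (-148/65, 389/65, 3) → (148/65, 389/65, 3); (-29/13, 2/13, 3) → (29/13, 2/13, 3)

image vertices: (148/65, 389/65, 3), (29/13, 2/13, 3)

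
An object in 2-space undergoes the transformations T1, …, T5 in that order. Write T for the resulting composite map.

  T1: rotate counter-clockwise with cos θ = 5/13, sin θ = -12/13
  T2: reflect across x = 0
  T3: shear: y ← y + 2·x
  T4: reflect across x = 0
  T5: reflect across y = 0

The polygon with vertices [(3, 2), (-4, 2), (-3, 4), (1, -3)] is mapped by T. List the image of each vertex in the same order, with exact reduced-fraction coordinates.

image vertices: (3, 8), (4/13, -50/13), (33/13, 10/13), (-31/13, -35/13)

T1 rotate counter-clockwise with cos θ = 5/13, sin θ = -12/13: (3, 2) → (3, -2); (-4, 2) → (4/13, 58/13); (-3, 4) → (33/13, 56/13); (1, -3) → (-31/13, -27/13)
T2 reflect across x = 0: (3, -2) → (-3, -2); (4/13, 58/13) → (-4/13, 58/13); (33/13, 56/13) → (-33/13, 56/13); (-31/13, -27/13) → (31/13, -27/13)
T3 shear: y ← y + 2·x: (-3, -2) → (-3, -8); (-4/13, 58/13) → (-4/13, 50/13); (-33/13, 56/13) → (-33/13, -10/13); (31/13, -27/13) → (31/13, 35/13)
T4 reflect across x = 0: (-3, -8) → (3, -8); (-4/13, 50/13) → (4/13, 50/13); (-33/13, -10/13) → (33/13, -10/13); (31/13, 35/13) → (-31/13, 35/13)
T5 reflect across y = 0: (3, -8) → (3, 8); (4/13, 50/13) → (4/13, -50/13); (33/13, -10/13) → (33/13, 10/13); (-31/13, 35/13) → (-31/13, -35/13)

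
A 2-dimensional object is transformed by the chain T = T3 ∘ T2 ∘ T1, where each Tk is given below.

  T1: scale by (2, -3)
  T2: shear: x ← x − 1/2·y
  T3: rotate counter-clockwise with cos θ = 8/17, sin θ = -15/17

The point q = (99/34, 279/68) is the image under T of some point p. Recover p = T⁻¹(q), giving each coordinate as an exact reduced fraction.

p = (0, -3/2)

T1 = [2 0 0; 0 -3 0; 0 0 1]
T2·T1 = [2 3/2 0; 0 -3 0; 0 0 1]
T3·…·T1 = [16/17 -33/17 0; -30/17 -93/34 0; 0 0 1]
det M = -6; M⁻¹ = [31/68 -11/34 0; -5/17 -8/51 0; 0 0 1]
M⁻¹ · (99/34, 279/68)ᵀ = (0, -3/2)ᵀ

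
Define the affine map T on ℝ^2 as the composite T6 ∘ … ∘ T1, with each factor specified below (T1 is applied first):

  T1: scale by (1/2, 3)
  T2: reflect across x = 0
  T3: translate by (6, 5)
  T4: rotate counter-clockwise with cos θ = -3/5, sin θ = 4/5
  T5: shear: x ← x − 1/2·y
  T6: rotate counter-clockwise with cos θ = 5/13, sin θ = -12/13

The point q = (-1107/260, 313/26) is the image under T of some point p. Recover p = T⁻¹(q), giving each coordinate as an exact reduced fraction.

p = (-4, 3/2)

T1 = [1/2 0 0; 0 3 0; 0 0 1]
T2·T1 = [-1/2 0 0; 0 3 0; 0 0 1]
T3·…·T1 = [-1/2 0 6; 0 3 5; 0 0 1]
T4·…·T1 = [3/10 -12/5 -38/5; -2/5 -9/5 9/5; 0 0 1]
T5·…·T1 = [1/2 -3/2 -17/2; -2/5 -9/5 9/5; 0 0 1]
T6·…·T1 = [-23/130 -291/130 -209/130; -8/13 9/13 111/13; 0 0 1]
det M = -3/2; M⁻¹ = [-6/13 -97/65 12; -16/39 23/195 -5/3; 0 0 1]
M⁻¹ · (-1107/260, 313/26)ᵀ = (-4, 3/2)ᵀ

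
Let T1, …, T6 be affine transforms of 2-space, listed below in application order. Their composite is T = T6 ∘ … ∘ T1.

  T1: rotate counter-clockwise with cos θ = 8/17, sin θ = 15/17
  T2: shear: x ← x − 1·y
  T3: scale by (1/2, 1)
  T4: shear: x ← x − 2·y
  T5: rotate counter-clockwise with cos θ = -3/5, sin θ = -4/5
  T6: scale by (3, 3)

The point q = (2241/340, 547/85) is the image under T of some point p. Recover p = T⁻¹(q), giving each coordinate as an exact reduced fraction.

T1 = [8/17 -15/17 0; 15/17 8/17 0; 0 0 1]
T2·T1 = [-7/17 -23/17 0; 15/17 8/17 0; 0 0 1]
T3·…·T1 = [-7/34 -23/34 0; 15/17 8/17 0; 0 0 1]
T4·…·T1 = [-67/34 -55/34 0; 15/17 8/17 0; 0 0 1]
T5·…·T1 = [321/170 229/170 0; 89/85 86/85 0; 0 0 1]
T6·…·T1 = [963/170 687/170 0; 267/85 258/85 0; 0 0 1]
det M = 9/2; M⁻¹ = [172/255 -229/255 0; -178/255 107/85 0; 0 0 1]
M⁻¹ · (2241/340, 547/85)ᵀ = (-4/3, 7/2)ᵀ

p = (-4/3, 7/2)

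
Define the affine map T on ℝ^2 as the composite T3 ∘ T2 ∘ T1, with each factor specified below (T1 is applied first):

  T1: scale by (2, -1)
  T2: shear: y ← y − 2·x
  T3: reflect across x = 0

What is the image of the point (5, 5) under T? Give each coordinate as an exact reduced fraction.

T(p) = (-10, -25)

T1 scale by (2, -1): (5, 5) → (10, -5)
T2 shear: y ← y − 2·x: (10, -5) → (10, -25)
T3 reflect across x = 0: (10, -25) → (-10, -25)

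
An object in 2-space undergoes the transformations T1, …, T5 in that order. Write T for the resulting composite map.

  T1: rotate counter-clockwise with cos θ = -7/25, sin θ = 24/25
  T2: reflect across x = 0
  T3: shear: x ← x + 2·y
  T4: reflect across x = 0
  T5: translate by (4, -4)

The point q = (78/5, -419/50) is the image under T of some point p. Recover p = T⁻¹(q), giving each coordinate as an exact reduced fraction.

T1 = [-7/25 -24/25 0; 24/25 -7/25 0; 0 0 1]
T2·T1 = [7/25 24/25 0; 24/25 -7/25 0; 0 0 1]
T3·…·T1 = [11/5 2/5 0; 24/25 -7/25 0; 0 0 1]
T4·…·T1 = [-11/5 -2/5 0; 24/25 -7/25 0; 0 0 1]
T5·…·T1 = [-11/5 -2/5 4; 24/25 -7/25 -4; 0 0 1]
det M = 1; M⁻¹ = [-7/25 2/5 68/25; -24/25 -11/5 -124/25; 0 0 1]
M⁻¹ · (78/5, -419/50)ᵀ = (-5, -3/2)ᵀ

p = (-5, -3/2)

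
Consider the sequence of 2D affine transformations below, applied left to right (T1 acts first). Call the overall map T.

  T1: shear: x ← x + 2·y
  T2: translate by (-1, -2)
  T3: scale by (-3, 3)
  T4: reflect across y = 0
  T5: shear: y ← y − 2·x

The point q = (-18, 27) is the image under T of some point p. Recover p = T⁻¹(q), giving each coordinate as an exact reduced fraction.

p = (-3, 5)

T1 = [1 2 0; 0 1 0; 0 0 1]
T2·T1 = [1 2 -1; 0 1 -2; 0 0 1]
T3·…·T1 = [-3 -6 3; 0 3 -6; 0 0 1]
T4·…·T1 = [-3 -6 3; 0 -3 6; 0 0 1]
T5·…·T1 = [-3 -6 3; 6 9 0; 0 0 1]
det M = 9; M⁻¹ = [1 2/3 -3; -2/3 -1/3 2; 0 0 1]
M⁻¹ · (-18, 27)ᵀ = (-3, 5)ᵀ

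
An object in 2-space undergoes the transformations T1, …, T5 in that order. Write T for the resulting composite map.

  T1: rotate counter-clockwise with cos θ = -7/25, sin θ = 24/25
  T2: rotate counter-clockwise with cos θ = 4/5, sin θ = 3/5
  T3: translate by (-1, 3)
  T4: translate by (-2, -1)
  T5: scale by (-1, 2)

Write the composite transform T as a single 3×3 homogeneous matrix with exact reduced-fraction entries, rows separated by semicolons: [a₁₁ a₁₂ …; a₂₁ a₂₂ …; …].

T1 = [-7/25 -24/25 0; 24/25 -7/25 0; 0 0 1]
T2·T1 = [-4/5 -3/5 0; 3/5 -4/5 0; 0 0 1]
T3·…·T1 = [-4/5 -3/5 -1; 3/5 -4/5 3; 0 0 1]
T4·…·T1 = [-4/5 -3/5 -3; 3/5 -4/5 2; 0 0 1]
T5·…·T1 = [4/5 3/5 3; 6/5 -8/5 4; 0 0 1]

T = [4/5 3/5 3; 6/5 -8/5 4; 0 0 1]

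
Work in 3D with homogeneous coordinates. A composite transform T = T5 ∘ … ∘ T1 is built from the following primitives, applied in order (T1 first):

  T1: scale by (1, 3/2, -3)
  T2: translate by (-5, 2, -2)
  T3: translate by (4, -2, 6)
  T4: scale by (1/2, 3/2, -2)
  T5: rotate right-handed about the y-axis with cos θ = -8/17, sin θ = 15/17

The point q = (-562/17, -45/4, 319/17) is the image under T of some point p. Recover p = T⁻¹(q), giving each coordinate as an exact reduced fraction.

p = (-1, -5, -5)

T1 = [1 0 0 0; 0 3/2 0 0; 0 0 -3 0; 0 0 0 1]
T2·T1 = [1 0 0 -5; 0 3/2 0 2; 0 0 -3 -2; 0 0 0 1]
T3·…·T1 = [1 0 0 -1; 0 3/2 0 0; 0 0 -3 4; 0 0 0 1]
T4·…·T1 = [1/2 0 0 -1/2; 0 9/4 0 0; 0 0 6 -8; 0 0 0 1]
T5·…·T1 = [-4/17 0 90/17 -116/17; 0 9/4 0 0; -15/34 0 -48/17 143/34; 0 0 0 1]
det M = 27/4; M⁻¹ = [-16/17 0 -30/17 1; 0 4/9 0 0; 5/34 0 -4/51 4/3; 0 0 0 1]
M⁻¹ · (-562/17, -45/4, 319/17)ᵀ = (-1, -5, -5)ᵀ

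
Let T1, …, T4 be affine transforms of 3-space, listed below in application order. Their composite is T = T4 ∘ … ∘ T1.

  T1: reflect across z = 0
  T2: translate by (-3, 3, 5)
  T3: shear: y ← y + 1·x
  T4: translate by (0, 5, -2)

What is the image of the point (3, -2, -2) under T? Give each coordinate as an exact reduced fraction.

T(p) = (0, 6, 5)

T1 reflect across z = 0: (3, -2, -2) → (3, -2, 2)
T2 translate by (-3, 3, 5): (3, -2, 2) → (0, 1, 7)
T3 shear: y ← y + 1·x: (0, 1, 7) → (0, 1, 7)
T4 translate by (0, 5, -2): (0, 1, 7) → (0, 6, 5)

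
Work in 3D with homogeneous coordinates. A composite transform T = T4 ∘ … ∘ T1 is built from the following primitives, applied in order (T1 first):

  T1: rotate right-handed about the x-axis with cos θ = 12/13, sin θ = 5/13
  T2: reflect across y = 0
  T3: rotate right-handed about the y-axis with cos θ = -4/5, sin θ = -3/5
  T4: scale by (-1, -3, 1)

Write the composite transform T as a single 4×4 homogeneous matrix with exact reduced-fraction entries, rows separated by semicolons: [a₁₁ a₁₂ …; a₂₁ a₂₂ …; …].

T = [4/5 3/13 36/65 0; 0 36/13 -15/13 0; 3/5 -4/13 -48/65 0; 0 0 0 1]

T1 = [1 0 0 0; 0 12/13 -5/13 0; 0 5/13 12/13 0; 0 0 0 1]
T2·T1 = [1 0 0 0; 0 -12/13 5/13 0; 0 5/13 12/13 0; 0 0 0 1]
T3·…·T1 = [-4/5 -3/13 -36/65 0; 0 -12/13 5/13 0; 3/5 -4/13 -48/65 0; 0 0 0 1]
T4·…·T1 = [4/5 3/13 36/65 0; 0 36/13 -15/13 0; 3/5 -4/13 -48/65 0; 0 0 0 1]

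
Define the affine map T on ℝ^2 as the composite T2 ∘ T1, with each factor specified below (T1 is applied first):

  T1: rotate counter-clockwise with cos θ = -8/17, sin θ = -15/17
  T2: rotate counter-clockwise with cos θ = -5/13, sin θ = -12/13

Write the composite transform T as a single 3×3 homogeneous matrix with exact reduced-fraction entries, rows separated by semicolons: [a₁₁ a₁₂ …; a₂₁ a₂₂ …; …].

T1 = [-8/17 15/17 0; -15/17 -8/17 0; 0 0 1]
T2·T1 = [-140/221 -171/221 0; 171/221 -140/221 0; 0 0 1]

T = [-140/221 -171/221 0; 171/221 -140/221 0; 0 0 1]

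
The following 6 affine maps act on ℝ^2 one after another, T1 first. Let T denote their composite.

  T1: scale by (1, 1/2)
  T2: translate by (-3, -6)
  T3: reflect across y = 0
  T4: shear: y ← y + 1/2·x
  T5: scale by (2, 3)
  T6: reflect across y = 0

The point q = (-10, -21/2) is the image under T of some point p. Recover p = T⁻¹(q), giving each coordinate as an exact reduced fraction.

p = (-2, 0)

T1 = [1 0 0; 0 1/2 0; 0 0 1]
T2·T1 = [1 0 -3; 0 1/2 -6; 0 0 1]
T3·…·T1 = [1 0 -3; 0 -1/2 6; 0 0 1]
T4·…·T1 = [1 0 -3; 1/2 -1/2 9/2; 0 0 1]
T5·…·T1 = [2 0 -6; 3/2 -3/2 27/2; 0 0 1]
T6·…·T1 = [2 0 -6; -3/2 3/2 -27/2; 0 0 1]
det M = 3; M⁻¹ = [1/2 0 3; 1/2 2/3 12; 0 0 1]
M⁻¹ · (-10, -21/2)ᵀ = (-2, 0)ᵀ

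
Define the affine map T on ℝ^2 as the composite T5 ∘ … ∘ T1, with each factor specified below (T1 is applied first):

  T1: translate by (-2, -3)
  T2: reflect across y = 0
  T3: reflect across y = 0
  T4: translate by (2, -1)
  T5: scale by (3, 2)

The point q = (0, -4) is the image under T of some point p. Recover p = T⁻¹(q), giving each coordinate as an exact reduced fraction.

p = (0, 2)

T1 = [1 0 -2; 0 1 -3; 0 0 1]
T2·T1 = [1 0 -2; 0 -1 3; 0 0 1]
T3·…·T1 = [1 0 -2; 0 1 -3; 0 0 1]
T4·…·T1 = [1 0 0; 0 1 -4; 0 0 1]
T5·…·T1 = [3 0 0; 0 2 -8; 0 0 1]
det M = 6; M⁻¹ = [1/3 0 0; 0 1/2 4; 0 0 1]
M⁻¹ · (0, -4)ᵀ = (0, 2)ᵀ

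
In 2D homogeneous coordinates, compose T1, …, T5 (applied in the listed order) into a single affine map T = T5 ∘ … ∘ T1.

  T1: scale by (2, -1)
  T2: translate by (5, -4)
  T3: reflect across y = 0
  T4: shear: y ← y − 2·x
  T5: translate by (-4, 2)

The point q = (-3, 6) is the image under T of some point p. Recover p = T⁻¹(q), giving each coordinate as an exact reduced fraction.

p = (-2, 2)

T1 = [2 0 0; 0 -1 0; 0 0 1]
T2·T1 = [2 0 5; 0 -1 -4; 0 0 1]
T3·…·T1 = [2 0 5; 0 1 4; 0 0 1]
T4·…·T1 = [2 0 5; -4 1 -6; 0 0 1]
T5·…·T1 = [2 0 1; -4 1 -4; 0 0 1]
det M = 2; M⁻¹ = [1/2 0 -1/2; 2 1 2; 0 0 1]
M⁻¹ · (-3, 6)ᵀ = (-2, 2)ᵀ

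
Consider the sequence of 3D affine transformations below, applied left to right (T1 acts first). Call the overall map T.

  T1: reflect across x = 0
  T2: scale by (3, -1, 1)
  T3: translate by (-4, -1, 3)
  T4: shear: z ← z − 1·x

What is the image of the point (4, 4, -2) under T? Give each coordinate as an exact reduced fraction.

T1 reflect across x = 0: (4, 4, -2) → (-4, 4, -2)
T2 scale by (3, -1, 1): (-4, 4, -2) → (-12, -4, -2)
T3 translate by (-4, -1, 3): (-12, -4, -2) → (-16, -5, 1)
T4 shear: z ← z − 1·x: (-16, -5, 1) → (-16, -5, 17)

T(p) = (-16, -5, 17)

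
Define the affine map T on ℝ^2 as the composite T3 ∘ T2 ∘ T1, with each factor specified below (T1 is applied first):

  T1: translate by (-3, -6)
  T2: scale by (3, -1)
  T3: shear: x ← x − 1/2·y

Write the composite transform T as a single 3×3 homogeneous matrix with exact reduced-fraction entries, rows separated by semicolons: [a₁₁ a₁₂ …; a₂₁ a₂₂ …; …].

T = [3 1/2 -12; 0 -1 6; 0 0 1]

T1 = [1 0 -3; 0 1 -6; 0 0 1]
T2·T1 = [3 0 -9; 0 -1 6; 0 0 1]
T3·…·T1 = [3 1/2 -12; 0 -1 6; 0 0 1]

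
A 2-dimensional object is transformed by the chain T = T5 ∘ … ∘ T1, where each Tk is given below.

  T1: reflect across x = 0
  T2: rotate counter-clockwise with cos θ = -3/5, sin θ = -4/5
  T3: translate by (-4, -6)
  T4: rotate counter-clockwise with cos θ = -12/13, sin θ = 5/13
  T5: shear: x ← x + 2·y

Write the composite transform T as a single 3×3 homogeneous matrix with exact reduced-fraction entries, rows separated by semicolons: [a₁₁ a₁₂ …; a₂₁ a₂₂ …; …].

T = [-122/65 79/65 14; -33/65 56/65 4; 0 0 1]

T1 = [-1 0 0; 0 1 0; 0 0 1]
T2·T1 = [3/5 4/5 0; 4/5 -3/5 0; 0 0 1]
T3·…·T1 = [3/5 4/5 -4; 4/5 -3/5 -6; 0 0 1]
T4·…·T1 = [-56/65 -33/65 6; -33/65 56/65 4; 0 0 1]
T5·…·T1 = [-122/65 79/65 14; -33/65 56/65 4; 0 0 1]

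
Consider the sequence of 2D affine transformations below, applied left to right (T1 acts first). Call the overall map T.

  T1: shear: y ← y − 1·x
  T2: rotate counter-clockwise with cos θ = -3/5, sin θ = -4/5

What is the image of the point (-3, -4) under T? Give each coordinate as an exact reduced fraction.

T(p) = (1, 3)

T1 shear: y ← y − 1·x: (-3, -4) → (-3, -1)
T2 rotate counter-clockwise with cos θ = -3/5, sin θ = -4/5: (-3, -1) → (1, 3)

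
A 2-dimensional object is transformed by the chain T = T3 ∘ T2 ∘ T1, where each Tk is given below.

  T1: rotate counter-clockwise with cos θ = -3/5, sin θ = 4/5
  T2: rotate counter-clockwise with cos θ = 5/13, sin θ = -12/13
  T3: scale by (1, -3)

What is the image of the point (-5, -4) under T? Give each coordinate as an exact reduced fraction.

T(p) = (59/65, 1236/65)

T1 rotate counter-clockwise with cos θ = -3/5, sin θ = 4/5: (-5, -4) → (31/5, -8/5)
T2 rotate counter-clockwise with cos θ = 5/13, sin θ = -12/13: (31/5, -8/5) → (59/65, -412/65)
T3 scale by (1, -3): (59/65, -412/65) → (59/65, 1236/65)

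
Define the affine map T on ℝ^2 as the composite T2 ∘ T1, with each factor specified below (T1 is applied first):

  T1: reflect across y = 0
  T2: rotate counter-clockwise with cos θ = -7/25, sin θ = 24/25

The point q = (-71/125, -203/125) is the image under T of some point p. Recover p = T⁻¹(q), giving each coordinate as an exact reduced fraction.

p = (-7/5, -1)

T1 = [1 0 0; 0 -1 0; 0 0 1]
T2·T1 = [-7/25 24/25 0; 24/25 7/25 0; 0 0 1]
det M = -1; M⁻¹ = [-7/25 24/25 0; 24/25 7/25 0; 0 0 1]
M⁻¹ · (-71/125, -203/125)ᵀ = (-7/5, -1)ᵀ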